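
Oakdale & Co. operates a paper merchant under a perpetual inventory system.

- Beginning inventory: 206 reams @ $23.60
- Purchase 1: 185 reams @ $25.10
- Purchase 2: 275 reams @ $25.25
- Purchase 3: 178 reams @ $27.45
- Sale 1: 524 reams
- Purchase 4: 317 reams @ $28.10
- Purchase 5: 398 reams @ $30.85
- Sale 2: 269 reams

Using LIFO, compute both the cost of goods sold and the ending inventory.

Sale 1 (524) [LIFO — newest first]: 178 @ $27.45 + 275 @ $25.25 + 71 @ $25.10 = $13,611.95
Sale 2 (269) [LIFO — newest first]: 269 @ $30.85 = $8,298.65
Total COGS = $13,611.95 + $8,298.65 = $21,910.60
Ending inventory: 206 @ $23.60 + 114 @ $25.10 + 317 @ $28.10 + 129 @ $30.85 = $20,610.35
Check: goods available $42,520.95 = COGS $21,910.60 + ending $20,610.35

COGS = $21,910.60; ending inventory = $20,610.35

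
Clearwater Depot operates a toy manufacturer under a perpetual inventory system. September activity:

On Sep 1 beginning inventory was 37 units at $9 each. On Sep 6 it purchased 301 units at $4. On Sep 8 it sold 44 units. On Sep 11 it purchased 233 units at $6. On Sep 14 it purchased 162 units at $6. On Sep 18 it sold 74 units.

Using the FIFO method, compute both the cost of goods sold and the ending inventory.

Sep 8, 44 sold [FIFO — oldest first]: 37 @ $9 + 7 @ $4 = $361
Sep 18, 74 sold [FIFO — oldest first]: 74 @ $4 = $296
Total COGS = $361 + $296 = $657
Ending inventory: 220 @ $4 + 233 @ $6 + 162 @ $6 = $3,250

COGS = $657; ending inventory = $3,250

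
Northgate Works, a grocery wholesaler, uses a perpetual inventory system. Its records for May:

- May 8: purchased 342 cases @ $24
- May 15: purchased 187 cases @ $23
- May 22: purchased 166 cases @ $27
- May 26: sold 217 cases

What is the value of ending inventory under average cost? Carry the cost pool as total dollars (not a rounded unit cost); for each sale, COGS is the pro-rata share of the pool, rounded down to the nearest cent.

After May 8: 342 on hand, pool $8,208.00 (≈ $24.0000 each)
After May 15: 529 on hand, pool $12,509.00 (≈ $23.6465 each)
After May 22: 695 on hand, pool $16,991.00 (≈ $24.4475 each)
May 26, sell 217: 217/695 × $16,991.00 → $5,305.10
Ending inventory (cost pool remaining) = $11,685.90

Ending inventory = $11,685.90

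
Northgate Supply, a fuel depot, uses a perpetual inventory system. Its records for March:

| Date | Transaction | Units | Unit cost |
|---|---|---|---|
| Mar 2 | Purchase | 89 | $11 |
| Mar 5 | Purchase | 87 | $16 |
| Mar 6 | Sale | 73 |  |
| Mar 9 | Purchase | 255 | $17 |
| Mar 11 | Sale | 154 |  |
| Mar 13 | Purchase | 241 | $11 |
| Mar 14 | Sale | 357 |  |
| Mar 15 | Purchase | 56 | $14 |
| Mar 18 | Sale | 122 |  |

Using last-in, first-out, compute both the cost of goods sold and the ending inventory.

Mar 6, 73 sold [LIFO — newest first]: 73 @ $16 = $1,168
Mar 11, 154 sold [LIFO — newest first]: 154 @ $17 = $2,618
Mar 14, 357 sold [LIFO — newest first]: 241 @ $11 + 101 @ $17 + 14 @ $16 + 1 @ $11 = $4,603
Mar 18, 122 sold [LIFO — newest first]: 56 @ $14 + 66 @ $11 = $1,510
Total COGS = $1,168 + $2,618 + $4,603 + $1,510 = $9,899
Ending inventory: 22 @ $11 = $242

COGS = $9,899; ending inventory = $242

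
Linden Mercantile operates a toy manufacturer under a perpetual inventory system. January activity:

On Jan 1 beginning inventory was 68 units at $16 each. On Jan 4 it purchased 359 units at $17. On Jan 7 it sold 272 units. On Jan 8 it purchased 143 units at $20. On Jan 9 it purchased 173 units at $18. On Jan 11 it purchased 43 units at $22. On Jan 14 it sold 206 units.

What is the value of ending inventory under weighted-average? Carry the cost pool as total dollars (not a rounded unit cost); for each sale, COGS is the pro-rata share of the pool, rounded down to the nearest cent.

Ending inventory = $5,710.78

After Jan 1: 68 on hand, pool $1,088.00 (≈ $16.0000 each)
After Jan 4: 427 on hand, pool $7,191.00 (≈ $16.8407 each)
Jan 7, sell 272: 272/427 × $7,191.00 → $4,580.68
After Jan 8: 298 on hand, pool $5,470.32 (≈ $18.3568 each)
After Jan 9: 471 on hand, pool $8,584.32 (≈ $18.2257 each)
After Jan 11: 514 on hand, pool $9,530.32 (≈ $18.5415 each)
Jan 14, sell 206: 206/514 × $9,530.32 → $3,819.54
Total COGS = $4,580.68 + $3,819.54 = $8,400.22
Ending inventory (cost pool remaining) = $5,710.78
Check: goods available $14,111.00 = COGS $8,400.22 + ending $5,710.78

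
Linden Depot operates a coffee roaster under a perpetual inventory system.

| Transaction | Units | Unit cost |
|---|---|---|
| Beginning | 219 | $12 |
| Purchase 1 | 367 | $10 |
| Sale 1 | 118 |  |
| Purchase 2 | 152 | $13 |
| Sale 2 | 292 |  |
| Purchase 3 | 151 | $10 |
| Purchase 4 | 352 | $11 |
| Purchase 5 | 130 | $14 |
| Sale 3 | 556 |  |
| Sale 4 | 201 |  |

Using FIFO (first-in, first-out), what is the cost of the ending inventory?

Ending inventory = $2,634

Sale 1 (118) [FIFO — oldest first]: 118 @ $12 = $1,416
Sale 2 (292) [FIFO — oldest first]: 101 @ $12 + 191 @ $10 = $3,122
Sale 3 (556) [FIFO — oldest first]: 176 @ $10 + 152 @ $13 + 151 @ $10 + 77 @ $11 = $6,093
Sale 4 (201) [FIFO — oldest first]: 201 @ $11 = $2,211
Total COGS = $1,416 + $3,122 + $6,093 + $2,211 = $12,842
Ending inventory: 74 @ $11 + 130 @ $14 = $2,634
Check: goods available $15,476 = COGS $12,842 + ending $2,634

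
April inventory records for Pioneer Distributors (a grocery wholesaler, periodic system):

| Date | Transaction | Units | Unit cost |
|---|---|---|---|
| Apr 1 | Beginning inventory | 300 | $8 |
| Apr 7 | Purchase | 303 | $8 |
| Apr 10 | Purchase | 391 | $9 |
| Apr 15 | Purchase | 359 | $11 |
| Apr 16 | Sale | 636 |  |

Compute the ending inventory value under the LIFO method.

Ending inventory = $5,850

Apr 16, 636 sold [LIFO — newest first]: 359 @ $11 + 277 @ $9 = $6,442
Ending inventory: 300 @ $8 + 303 @ $8 + 114 @ $9 = $5,850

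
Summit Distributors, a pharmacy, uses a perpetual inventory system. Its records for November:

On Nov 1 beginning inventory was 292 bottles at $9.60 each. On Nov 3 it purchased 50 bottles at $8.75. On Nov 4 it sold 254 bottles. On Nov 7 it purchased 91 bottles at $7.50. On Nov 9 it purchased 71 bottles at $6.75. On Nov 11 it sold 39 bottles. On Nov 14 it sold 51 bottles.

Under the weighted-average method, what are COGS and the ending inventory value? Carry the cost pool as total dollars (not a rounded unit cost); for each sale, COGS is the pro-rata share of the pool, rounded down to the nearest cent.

After Nov 1: 292 on hand, pool $2,803.20 (≈ $9.6000 each)
After Nov 3: 342 on hand, pool $3,240.70 (≈ $9.4757 each)
Nov 4, sell 254: 254/342 × $3,240.70 → $2,406.83
After Nov 7: 179 on hand, pool $1,516.37 (≈ $8.4713 each)
After Nov 9: 250 on hand, pool $1,995.62 (≈ $7.9825 each)
Nov 11, sell 39: 39/250 × $1,995.62 → $311.31
Nov 14, sell 51: 51/211 × $1,684.31 → $407.10
Total COGS = $2,406.83 + $311.31 + $407.10 = $3,125.24
Ending inventory (cost pool remaining) = $1,277.21
Check: goods available $4,402.45 = COGS $3,125.24 + ending $1,277.21

COGS = $3,125.24; ending inventory = $1,277.21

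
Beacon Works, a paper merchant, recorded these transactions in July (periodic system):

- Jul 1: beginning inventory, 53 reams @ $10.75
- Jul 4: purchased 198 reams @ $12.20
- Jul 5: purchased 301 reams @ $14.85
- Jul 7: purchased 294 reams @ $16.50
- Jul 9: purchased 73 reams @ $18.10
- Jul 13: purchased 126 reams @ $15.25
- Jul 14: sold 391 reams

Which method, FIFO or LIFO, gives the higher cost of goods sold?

FIFO COGS: 53 @ $10.75 + 198 @ $12.20 + 140 @ $14.85 = $5,064.35
LIFO COGS: 126 @ $15.25 + 73 @ $18.10 + 192 @ $16.50 = $6,410.80

LIFO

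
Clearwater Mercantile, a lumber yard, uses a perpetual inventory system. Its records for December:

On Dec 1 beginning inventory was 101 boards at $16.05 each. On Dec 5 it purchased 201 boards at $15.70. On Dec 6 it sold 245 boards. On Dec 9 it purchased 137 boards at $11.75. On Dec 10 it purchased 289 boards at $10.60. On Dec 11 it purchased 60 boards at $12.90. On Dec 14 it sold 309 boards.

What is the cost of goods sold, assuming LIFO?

Dec 6, 245 sold [LIFO — newest first]: 201 @ $15.70 + 44 @ $16.05 = $3,861.90
Dec 14, 309 sold [LIFO — newest first]: 60 @ $12.90 + 249 @ $10.60 = $3,413.40
Total COGS = $3,861.90 + $3,413.40 = $7,275.30
Ending inventory: 57 @ $16.05 + 137 @ $11.75 + 40 @ $10.60 = $2,948.60
Check: goods available $10,223.90 = COGS $7,275.30 + ending $2,948.60

COGS = $7,275.30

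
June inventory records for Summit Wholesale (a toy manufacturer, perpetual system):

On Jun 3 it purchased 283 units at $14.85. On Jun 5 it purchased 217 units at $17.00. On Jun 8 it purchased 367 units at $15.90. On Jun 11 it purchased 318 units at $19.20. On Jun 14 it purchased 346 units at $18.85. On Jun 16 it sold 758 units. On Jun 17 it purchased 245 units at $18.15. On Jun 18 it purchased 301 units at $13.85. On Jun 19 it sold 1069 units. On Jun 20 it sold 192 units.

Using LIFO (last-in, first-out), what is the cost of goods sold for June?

COGS = $34,108.85

Jun 16, 758 sold [LIFO — newest first]: 346 @ $18.85 + 318 @ $19.20 + 94 @ $15.90 = $14,122.30
Jun 19, 1069 sold [LIFO — newest first]: 301 @ $13.85 + 245 @ $18.15 + 273 @ $15.90 + 217 @ $17.00 + 33 @ $14.85 = $17,135.35
Jun 20, 192 sold [LIFO — newest first]: 192 @ $14.85 = $2,851.20
Total COGS = $14,122.30 + $17,135.35 + $2,851.20 = $34,108.85
Ending inventory: 58 @ $14.85 = $861.30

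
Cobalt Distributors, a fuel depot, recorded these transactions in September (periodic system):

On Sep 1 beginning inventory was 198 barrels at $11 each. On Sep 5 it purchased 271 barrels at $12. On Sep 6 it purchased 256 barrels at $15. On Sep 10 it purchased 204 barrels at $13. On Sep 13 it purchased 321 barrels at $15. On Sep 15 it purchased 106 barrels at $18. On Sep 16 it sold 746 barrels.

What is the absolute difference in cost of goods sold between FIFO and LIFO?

FIFO COGS: 198 @ $11 + 271 @ $12 + 256 @ $15 + 21 @ $13 = $9,543
LIFO COGS: 106 @ $18 + 321 @ $15 + 204 @ $13 + 115 @ $15 = $11,100
Difference = |$9,543 − $11,100| = $1,557

$1,557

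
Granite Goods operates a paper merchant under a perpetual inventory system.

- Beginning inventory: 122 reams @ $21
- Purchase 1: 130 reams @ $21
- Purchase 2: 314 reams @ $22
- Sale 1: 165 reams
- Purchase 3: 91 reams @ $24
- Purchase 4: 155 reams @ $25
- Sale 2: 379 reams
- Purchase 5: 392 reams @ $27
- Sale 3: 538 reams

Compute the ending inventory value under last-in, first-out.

Sale 1 (165) [LIFO — newest first]: 165 @ $22 = $3,630
Sale 2 (379) [LIFO — newest first]: 155 @ $25 + 91 @ $24 + 133 @ $22 = $8,985
Sale 3 (538) [LIFO — newest first]: 392 @ $27 + 16 @ $22 + 130 @ $21 = $13,666
Total COGS = $3,630 + $8,985 + $13,666 = $26,281
Ending inventory: 122 @ $21 = $2,562
Check: goods available $28,843 = COGS $26,281 + ending $2,562

Ending inventory = $2,562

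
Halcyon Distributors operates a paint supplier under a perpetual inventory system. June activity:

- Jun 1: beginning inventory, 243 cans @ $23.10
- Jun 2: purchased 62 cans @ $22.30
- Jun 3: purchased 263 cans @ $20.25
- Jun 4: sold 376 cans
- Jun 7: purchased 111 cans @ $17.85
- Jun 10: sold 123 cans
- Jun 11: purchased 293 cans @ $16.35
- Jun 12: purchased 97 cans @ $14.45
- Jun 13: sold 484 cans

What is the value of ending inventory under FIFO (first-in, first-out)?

Ending inventory = $1,242.70

Jun 4, 376 sold [FIFO — oldest first]: 243 @ $23.10 + 62 @ $22.30 + 71 @ $20.25 = $8,433.65
Jun 10, 123 sold [FIFO — oldest first]: 123 @ $20.25 = $2,490.75
Jun 13, 484 sold [FIFO — oldest first]: 69 @ $20.25 + 111 @ $17.85 + 293 @ $16.35 + 11 @ $14.45 = $8,328.10
Total COGS = $8,433.65 + $2,490.75 + $8,328.10 = $19,252.50
Ending inventory: 86 @ $14.45 = $1,242.70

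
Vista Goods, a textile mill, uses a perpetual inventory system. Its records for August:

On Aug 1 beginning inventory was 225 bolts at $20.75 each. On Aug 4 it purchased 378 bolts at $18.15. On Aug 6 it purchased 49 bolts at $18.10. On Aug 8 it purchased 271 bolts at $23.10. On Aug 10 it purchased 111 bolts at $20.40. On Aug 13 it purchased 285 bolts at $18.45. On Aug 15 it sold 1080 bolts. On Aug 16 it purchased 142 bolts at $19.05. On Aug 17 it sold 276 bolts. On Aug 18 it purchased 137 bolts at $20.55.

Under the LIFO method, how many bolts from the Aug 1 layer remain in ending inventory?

Aug 15, 1080 sold [LIFO — newest first]: 285 @ $18.45 + 111 @ $20.40 + 271 @ $23.10 + 49 @ $18.10 + 364 @ $18.15 = $21,276.25
Aug 17, 276 sold [LIFO — newest first]: 142 @ $19.05 + 14 @ $18.15 + 120 @ $20.75 = $5,449.20
Total COGS = $21,276.25 + $5,449.20 = $26,725.45
Ending inventory: 105 @ $20.75 + 137 @ $20.55 = $4,994.10

105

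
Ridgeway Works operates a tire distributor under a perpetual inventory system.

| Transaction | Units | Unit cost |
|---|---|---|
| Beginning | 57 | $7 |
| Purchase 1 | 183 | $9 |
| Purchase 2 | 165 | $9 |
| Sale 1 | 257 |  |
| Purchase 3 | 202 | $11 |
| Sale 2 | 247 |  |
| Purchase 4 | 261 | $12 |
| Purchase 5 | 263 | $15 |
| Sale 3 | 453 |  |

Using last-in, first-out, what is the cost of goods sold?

COGS = $11,165

Sale 1 (257) [LIFO — newest first]: 165 @ $9 + 92 @ $9 = $2,313
Sale 2 (247) [LIFO — newest first]: 202 @ $11 + 45 @ $9 = $2,627
Sale 3 (453) [LIFO — newest first]: 263 @ $15 + 190 @ $12 = $6,225
Total COGS = $2,313 + $2,627 + $6,225 = $11,165
Ending inventory: 57 @ $7 + 46 @ $9 + 71 @ $12 = $1,665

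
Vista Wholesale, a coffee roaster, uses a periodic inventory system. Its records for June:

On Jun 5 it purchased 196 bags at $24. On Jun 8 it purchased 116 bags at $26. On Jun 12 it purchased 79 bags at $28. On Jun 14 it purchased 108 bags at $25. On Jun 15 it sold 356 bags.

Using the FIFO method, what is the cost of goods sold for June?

Jun 15, 356 sold [FIFO — oldest first]: 196 @ $24 + 116 @ $26 + 44 @ $28 = $8,952
Ending inventory: 35 @ $28 + 108 @ $25 = $3,680
Check: goods available $12,632 = COGS $8,952 + ending $3,680

COGS = $8,952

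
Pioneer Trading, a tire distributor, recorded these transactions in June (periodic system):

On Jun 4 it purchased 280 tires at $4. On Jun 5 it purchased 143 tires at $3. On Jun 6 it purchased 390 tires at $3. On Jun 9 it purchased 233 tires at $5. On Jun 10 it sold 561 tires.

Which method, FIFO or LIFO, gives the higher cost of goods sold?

FIFO COGS: 280 @ $4 + 143 @ $3 + 138 @ $3 = $1,963
LIFO COGS: 233 @ $5 + 328 @ $3 = $2,149

LIFO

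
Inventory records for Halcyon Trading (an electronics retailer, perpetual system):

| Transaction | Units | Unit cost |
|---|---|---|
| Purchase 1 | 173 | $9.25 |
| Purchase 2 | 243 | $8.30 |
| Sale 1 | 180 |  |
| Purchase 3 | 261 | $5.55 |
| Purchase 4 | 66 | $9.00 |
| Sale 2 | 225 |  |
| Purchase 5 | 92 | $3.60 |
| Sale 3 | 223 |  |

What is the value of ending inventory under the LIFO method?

Sale 1 (180) [LIFO — newest first]: 180 @ $8.30 = $1,494.00
Sale 2 (225) [LIFO — newest first]: 66 @ $9.00 + 159 @ $5.55 = $1,476.45
Sale 3 (223) [LIFO — newest first]: 92 @ $3.60 + 102 @ $5.55 + 29 @ $8.30 = $1,138.00
Total COGS = $1,494.00 + $1,476.45 + $1,138.00 = $4,108.45
Ending inventory: 173 @ $9.25 + 34 @ $8.30 = $1,882.45

Ending inventory = $1,882.45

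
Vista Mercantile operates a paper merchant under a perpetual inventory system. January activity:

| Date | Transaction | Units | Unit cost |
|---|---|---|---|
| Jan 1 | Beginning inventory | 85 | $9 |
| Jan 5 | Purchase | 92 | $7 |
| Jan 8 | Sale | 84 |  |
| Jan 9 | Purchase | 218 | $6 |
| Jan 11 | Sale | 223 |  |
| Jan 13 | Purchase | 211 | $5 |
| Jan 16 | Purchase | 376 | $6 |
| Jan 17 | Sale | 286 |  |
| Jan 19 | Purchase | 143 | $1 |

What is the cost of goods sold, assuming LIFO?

COGS = $3,647

Jan 8, 84 sold [LIFO — newest first]: 84 @ $7 = $588
Jan 11, 223 sold [LIFO — newest first]: 218 @ $6 + 5 @ $7 = $1,343
Jan 17, 286 sold [LIFO — newest first]: 286 @ $6 = $1,716
Total COGS = $588 + $1,343 + $1,716 = $3,647
Ending inventory: 85 @ $9 + 3 @ $7 + 211 @ $5 + 90 @ $6 + 143 @ $1 = $2,524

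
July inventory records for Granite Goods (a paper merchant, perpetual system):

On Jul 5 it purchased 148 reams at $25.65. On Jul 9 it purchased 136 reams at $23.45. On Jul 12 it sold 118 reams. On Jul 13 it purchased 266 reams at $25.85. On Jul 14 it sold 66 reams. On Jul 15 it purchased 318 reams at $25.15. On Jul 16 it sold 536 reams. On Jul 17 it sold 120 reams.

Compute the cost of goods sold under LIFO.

Jul 12, 118 sold [LIFO — newest first]: 118 @ $23.45 = $2,767.10
Jul 14, 66 sold [LIFO — newest first]: 66 @ $25.85 = $1,706.10
Jul 16, 536 sold [LIFO — newest first]: 318 @ $25.15 + 200 @ $25.85 + 18 @ $23.45 = $13,589.80
Jul 17, 120 sold [LIFO — newest first]: 120 @ $25.65 = $3,078.00
Total COGS = $2,767.10 + $1,706.10 + $13,589.80 + $3,078.00 = $21,141.00
Ending inventory: 28 @ $25.65 = $718.20
Check: goods available $21,859.20 = COGS $21,141.00 + ending $718.20

COGS = $21,141.00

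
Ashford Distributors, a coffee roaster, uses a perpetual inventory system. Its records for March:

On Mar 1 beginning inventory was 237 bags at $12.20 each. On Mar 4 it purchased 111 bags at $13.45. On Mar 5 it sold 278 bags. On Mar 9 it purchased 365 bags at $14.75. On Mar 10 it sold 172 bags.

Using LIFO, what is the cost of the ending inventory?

Mar 5, 278 sold [LIFO — newest first]: 111 @ $13.45 + 167 @ $12.20 = $3,530.35
Mar 10, 172 sold [LIFO — newest first]: 172 @ $14.75 = $2,537.00
Total COGS = $3,530.35 + $2,537.00 = $6,067.35
Ending inventory: 70 @ $12.20 + 193 @ $14.75 = $3,700.75

Ending inventory = $3,700.75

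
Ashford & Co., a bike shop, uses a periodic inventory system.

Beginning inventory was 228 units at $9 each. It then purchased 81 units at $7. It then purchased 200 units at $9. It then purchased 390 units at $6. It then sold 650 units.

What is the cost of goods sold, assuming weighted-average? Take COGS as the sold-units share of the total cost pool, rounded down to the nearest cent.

COGS = $4,886.92

Sale 1, sell 650: 650/899 × $6,759.00 → $4,886.92
Ending inventory (cost pool remaining) = $1,872.08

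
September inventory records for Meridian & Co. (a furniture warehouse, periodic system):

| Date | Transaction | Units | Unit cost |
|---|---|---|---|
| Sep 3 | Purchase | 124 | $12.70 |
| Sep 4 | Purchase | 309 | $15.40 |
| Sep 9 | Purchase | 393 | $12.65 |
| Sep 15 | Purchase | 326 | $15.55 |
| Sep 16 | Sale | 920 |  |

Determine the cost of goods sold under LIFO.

Sep 16, 920 sold [LIFO — newest first]: 326 @ $15.55 + 393 @ $12.65 + 201 @ $15.40 = $13,136.15
Ending inventory: 124 @ $12.70 + 108 @ $15.40 = $3,238.00

COGS = $13,136.15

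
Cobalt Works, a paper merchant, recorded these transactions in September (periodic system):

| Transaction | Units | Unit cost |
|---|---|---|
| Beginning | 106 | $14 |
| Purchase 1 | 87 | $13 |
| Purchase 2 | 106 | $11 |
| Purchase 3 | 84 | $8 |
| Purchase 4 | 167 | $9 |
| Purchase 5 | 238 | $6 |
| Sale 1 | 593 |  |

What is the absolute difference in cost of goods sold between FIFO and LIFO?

FIFO COGS: 106 @ $14 + 87 @ $13 + 106 @ $11 + 84 @ $8 + 167 @ $9 + 43 @ $6 = $6,214
LIFO COGS: 238 @ $6 + 167 @ $9 + 84 @ $8 + 104 @ $11 = $4,747
Difference = |$6,214 − $4,747| = $1,467

$1,467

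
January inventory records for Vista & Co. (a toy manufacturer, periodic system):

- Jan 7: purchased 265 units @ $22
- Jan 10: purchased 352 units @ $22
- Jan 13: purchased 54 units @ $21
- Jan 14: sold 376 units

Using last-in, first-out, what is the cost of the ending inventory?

Jan 14, 376 sold [LIFO — newest first]: 54 @ $21 + 322 @ $22 = $8,218
Ending inventory: 265 @ $22 + 30 @ $22 = $6,490
Check: goods available $14,708 = COGS $8,218 + ending $6,490

Ending inventory = $6,490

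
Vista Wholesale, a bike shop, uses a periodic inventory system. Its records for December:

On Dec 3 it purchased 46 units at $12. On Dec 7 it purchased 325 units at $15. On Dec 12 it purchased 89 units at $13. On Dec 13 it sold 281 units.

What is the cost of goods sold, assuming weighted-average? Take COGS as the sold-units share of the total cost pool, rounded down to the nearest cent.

Dec 13, sell 281: 281/460 × $6,584.00 → $4,021.96
Ending inventory (cost pool remaining) = $2,562.04

COGS = $4,021.96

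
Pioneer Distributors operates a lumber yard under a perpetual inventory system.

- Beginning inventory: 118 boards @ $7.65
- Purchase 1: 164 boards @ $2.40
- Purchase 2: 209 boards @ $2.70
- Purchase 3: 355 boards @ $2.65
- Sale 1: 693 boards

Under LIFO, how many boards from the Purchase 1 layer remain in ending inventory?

35

Sale 1 (693) [LIFO — newest first]: 355 @ $2.65 + 209 @ $2.70 + 129 @ $2.40 = $1,814.65
Ending inventory: 118 @ $7.65 + 35 @ $2.40 = $986.70
Check: goods available $2,801.35 = COGS $1,814.65 + ending $986.70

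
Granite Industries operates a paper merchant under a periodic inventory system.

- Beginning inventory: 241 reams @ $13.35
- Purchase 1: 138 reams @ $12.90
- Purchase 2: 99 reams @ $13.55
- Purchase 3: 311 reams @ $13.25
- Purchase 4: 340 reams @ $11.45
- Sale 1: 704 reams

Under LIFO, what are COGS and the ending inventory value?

Sale 1 (704) [LIFO — newest first]: 340 @ $11.45 + 311 @ $13.25 + 53 @ $13.55 = $8,731.90
Ending inventory: 241 @ $13.35 + 138 @ $12.90 + 46 @ $13.55 = $5,620.85

COGS = $8,731.90; ending inventory = $5,620.85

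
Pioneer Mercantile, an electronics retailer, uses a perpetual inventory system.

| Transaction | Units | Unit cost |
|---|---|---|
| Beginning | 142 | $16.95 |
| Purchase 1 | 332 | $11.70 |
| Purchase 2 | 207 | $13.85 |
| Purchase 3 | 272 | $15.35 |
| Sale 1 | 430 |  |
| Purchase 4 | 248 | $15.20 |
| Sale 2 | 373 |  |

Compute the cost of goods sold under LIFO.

Sale 1 (430) [LIFO — newest first]: 272 @ $15.35 + 158 @ $13.85 = $6,363.50
Sale 2 (373) [LIFO — newest first]: 248 @ $15.20 + 49 @ $13.85 + 76 @ $11.70 = $5,337.45
Total COGS = $6,363.50 + $5,337.45 = $11,700.95
Ending inventory: 142 @ $16.95 + 256 @ $11.70 = $5,402.10

COGS = $11,700.95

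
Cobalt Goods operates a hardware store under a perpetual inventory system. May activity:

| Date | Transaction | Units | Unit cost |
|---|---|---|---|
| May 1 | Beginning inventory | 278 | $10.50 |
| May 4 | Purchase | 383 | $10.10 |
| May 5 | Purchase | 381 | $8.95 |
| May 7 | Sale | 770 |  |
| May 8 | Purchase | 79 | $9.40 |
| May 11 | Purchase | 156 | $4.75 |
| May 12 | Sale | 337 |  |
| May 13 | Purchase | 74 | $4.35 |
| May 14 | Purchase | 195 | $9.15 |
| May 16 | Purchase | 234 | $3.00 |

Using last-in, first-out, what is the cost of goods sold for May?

May 7, 770 sold [LIFO — newest first]: 381 @ $8.95 + 383 @ $10.10 + 6 @ $10.50 = $7,341.25
May 12, 337 sold [LIFO — newest first]: 156 @ $4.75 + 79 @ $9.40 + 102 @ $10.50 = $2,554.60
Total COGS = $7,341.25 + $2,554.60 = $9,895.85
Ending inventory: 170 @ $10.50 + 74 @ $4.35 + 195 @ $9.15 + 234 @ $3.00 = $4,593.15
Check: goods available $14,489.00 = COGS $9,895.85 + ending $4,593.15

COGS = $9,895.85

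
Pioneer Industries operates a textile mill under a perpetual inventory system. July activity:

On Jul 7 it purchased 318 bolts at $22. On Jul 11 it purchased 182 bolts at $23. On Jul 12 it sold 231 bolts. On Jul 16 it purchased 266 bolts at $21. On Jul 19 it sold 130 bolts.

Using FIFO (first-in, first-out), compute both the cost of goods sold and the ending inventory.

COGS = $7,985; ending inventory = $8,783

Jul 12, 231 sold [FIFO — oldest first]: 231 @ $22 = $5,082
Jul 19, 130 sold [FIFO — oldest first]: 87 @ $22 + 43 @ $23 = $2,903
Total COGS = $5,082 + $2,903 = $7,985
Ending inventory: 139 @ $23 + 266 @ $21 = $8,783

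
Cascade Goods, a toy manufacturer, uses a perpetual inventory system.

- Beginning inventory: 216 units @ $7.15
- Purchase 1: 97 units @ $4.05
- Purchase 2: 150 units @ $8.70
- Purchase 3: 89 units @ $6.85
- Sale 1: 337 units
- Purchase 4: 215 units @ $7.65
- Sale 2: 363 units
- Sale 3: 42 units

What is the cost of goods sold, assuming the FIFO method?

Sale 1 (337) [FIFO — oldest first]: 216 @ $7.15 + 97 @ $4.05 + 24 @ $8.70 = $2,146.05
Sale 2 (363) [FIFO — oldest first]: 126 @ $8.70 + 89 @ $6.85 + 148 @ $7.65 = $2,838.05
Sale 3 (42) [FIFO — oldest first]: 42 @ $7.65 = $321.30
Total COGS = $2,146.05 + $2,838.05 + $321.30 = $5,305.40
Ending inventory: 25 @ $7.65 = $191.25
Check: goods available $5,496.65 = COGS $5,305.40 + ending $191.25

COGS = $5,305.40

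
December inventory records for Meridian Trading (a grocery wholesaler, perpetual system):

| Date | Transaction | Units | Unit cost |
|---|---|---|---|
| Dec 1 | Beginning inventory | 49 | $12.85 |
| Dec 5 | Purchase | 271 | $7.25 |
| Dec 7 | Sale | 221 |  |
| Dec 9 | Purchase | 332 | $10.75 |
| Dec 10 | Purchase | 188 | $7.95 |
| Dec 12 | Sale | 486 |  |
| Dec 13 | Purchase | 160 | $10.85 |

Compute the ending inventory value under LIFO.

Ending inventory = $3,093.65

Dec 7, 221 sold [LIFO — newest first]: 221 @ $7.25 = $1,602.25
Dec 12, 486 sold [LIFO — newest first]: 188 @ $7.95 + 298 @ $10.75 = $4,698.10
Total COGS = $1,602.25 + $4,698.10 = $6,300.35
Ending inventory: 49 @ $12.85 + 50 @ $7.25 + 34 @ $10.75 + 160 @ $10.85 = $3,093.65
Check: goods available $9,394.00 = COGS $6,300.35 + ending $3,093.65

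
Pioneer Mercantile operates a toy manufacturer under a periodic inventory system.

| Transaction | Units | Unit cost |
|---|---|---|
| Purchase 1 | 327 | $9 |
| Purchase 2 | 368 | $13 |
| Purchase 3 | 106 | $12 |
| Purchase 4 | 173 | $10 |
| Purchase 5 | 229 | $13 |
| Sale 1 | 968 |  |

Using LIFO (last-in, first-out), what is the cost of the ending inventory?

Sale 1 (968) [LIFO — newest first]: 229 @ $13 + 173 @ $10 + 106 @ $12 + 368 @ $13 + 92 @ $9 = $11,591
Ending inventory: 235 @ $9 = $2,115

Ending inventory = $2,115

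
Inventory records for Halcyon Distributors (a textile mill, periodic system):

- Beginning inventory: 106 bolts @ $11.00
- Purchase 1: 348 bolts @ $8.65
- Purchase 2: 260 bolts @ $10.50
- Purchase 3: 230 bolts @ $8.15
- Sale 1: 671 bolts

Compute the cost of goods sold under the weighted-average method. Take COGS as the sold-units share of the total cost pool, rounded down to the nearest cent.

Sale 1, sell 671: 671/944 × $8,780.70 → $6,241.36
Ending inventory (cost pool remaining) = $2,539.34

COGS = $6,241.36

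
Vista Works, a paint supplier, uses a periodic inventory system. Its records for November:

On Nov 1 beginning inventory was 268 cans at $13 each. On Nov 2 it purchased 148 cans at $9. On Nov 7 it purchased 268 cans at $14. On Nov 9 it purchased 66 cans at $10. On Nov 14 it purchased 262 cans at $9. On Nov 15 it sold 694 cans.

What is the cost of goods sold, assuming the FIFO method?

COGS = $8,668

Nov 15, 694 sold [FIFO — oldest first]: 268 @ $13 + 148 @ $9 + 268 @ $14 + 10 @ $10 = $8,668
Ending inventory: 56 @ $10 + 262 @ $9 = $2,918
Check: goods available $11,586 = COGS $8,668 + ending $2,918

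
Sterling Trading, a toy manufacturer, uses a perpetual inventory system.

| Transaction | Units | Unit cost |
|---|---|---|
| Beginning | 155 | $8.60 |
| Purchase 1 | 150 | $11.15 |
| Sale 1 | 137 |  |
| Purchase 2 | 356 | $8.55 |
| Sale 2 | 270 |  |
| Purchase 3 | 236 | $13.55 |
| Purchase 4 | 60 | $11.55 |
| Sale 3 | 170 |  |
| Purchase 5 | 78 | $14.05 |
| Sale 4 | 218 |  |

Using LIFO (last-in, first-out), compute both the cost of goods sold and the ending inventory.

COGS = $8,942.45; ending inventory = $2,093.55

Sale 1 (137) [LIFO — newest first]: 137 @ $11.15 = $1,527.55
Sale 2 (270) [LIFO — newest first]: 270 @ $8.55 = $2,308.50
Sale 3 (170) [LIFO — newest first]: 60 @ $11.55 + 110 @ $13.55 = $2,183.50
Sale 4 (218) [LIFO — newest first]: 78 @ $14.05 + 126 @ $13.55 + 14 @ $8.55 = $2,922.90
Total COGS = $1,527.55 + $2,308.50 + $2,183.50 + $2,922.90 = $8,942.45
Ending inventory: 155 @ $8.60 + 13 @ $11.15 + 72 @ $8.55 = $2,093.55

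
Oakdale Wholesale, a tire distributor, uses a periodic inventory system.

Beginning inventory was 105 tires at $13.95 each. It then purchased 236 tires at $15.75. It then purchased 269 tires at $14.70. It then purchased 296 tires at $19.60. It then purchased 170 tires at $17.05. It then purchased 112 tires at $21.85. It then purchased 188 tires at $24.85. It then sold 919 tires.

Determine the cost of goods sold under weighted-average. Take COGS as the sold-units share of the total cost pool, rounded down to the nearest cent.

Sale 1, sell 919: 919/1376 × $24,955.15 → $16,666.99
Ending inventory (cost pool remaining) = $8,288.16

COGS = $16,666.99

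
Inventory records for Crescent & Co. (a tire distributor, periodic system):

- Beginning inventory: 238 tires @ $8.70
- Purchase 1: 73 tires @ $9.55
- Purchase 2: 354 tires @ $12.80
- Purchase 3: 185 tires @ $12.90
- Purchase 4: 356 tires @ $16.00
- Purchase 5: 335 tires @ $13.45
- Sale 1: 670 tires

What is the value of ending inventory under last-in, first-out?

Ending inventory = $10,021.45

Sale 1 (670) [LIFO — newest first]: 335 @ $13.45 + 335 @ $16.00 = $9,865.75
Ending inventory: 238 @ $8.70 + 73 @ $9.55 + 354 @ $12.80 + 185 @ $12.90 + 21 @ $16.00 = $10,021.45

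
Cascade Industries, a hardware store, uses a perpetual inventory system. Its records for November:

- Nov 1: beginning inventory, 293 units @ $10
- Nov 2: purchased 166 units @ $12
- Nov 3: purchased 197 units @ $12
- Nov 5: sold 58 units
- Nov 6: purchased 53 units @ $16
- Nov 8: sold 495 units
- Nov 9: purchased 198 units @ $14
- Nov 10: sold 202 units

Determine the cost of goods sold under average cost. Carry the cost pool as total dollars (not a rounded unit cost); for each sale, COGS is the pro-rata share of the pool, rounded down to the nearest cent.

After Nov 1: 293 on hand, pool $2,930.00 (≈ $10.0000 each)
After Nov 2: 459 on hand, pool $4,922.00 (≈ $10.7233 each)
After Nov 3: 656 on hand, pool $7,286.00 (≈ $11.1067 each)
Nov 5, sell 58: 58/656 × $7,286.00 → $644.18
After Nov 6: 651 on hand, pool $7,489.82 (≈ $11.5051 each)
Nov 8, sell 495: 495/651 × $7,489.82 → $5,695.02
After Nov 9: 354 on hand, pool $4,566.80 (≈ $12.9006 each)
Nov 10, sell 202: 202/354 × $4,566.80 → $2,605.91
Total COGS = $644.18 + $5,695.02 + $2,605.91 = $8,945.11
Ending inventory (cost pool remaining) = $1,960.89

COGS = $8,945.11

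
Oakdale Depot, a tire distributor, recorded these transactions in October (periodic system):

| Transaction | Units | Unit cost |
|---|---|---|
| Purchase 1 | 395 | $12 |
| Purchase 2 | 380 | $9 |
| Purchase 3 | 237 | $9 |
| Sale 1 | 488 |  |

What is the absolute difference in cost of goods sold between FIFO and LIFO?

FIFO COGS: 395 @ $12 + 93 @ $9 = $5,577
LIFO COGS: 237 @ $9 + 251 @ $9 = $4,392
Difference = |$5,577 − $4,392| = $1,185

$1,185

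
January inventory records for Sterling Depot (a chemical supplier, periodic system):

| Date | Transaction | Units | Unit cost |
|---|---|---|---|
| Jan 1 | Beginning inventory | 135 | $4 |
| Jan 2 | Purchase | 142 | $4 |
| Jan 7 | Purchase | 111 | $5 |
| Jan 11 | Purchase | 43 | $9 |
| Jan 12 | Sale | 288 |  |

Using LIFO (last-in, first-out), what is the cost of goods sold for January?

Jan 12, 288 sold [LIFO — newest first]: 43 @ $9 + 111 @ $5 + 134 @ $4 = $1,478
Ending inventory: 135 @ $4 + 8 @ $4 = $572
Check: goods available $2,050 = COGS $1,478 + ending $572

COGS = $1,478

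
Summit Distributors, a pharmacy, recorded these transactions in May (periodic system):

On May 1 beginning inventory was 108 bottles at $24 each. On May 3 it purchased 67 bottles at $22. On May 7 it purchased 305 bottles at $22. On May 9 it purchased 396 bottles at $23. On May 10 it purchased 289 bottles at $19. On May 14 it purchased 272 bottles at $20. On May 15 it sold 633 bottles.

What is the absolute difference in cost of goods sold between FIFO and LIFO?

FIFO COGS: 108 @ $24 + 67 @ $22 + 305 @ $22 + 153 @ $23 = $14,295
LIFO COGS: 272 @ $20 + 289 @ $19 + 72 @ $23 = $12,587
Difference = |$14,295 − $12,587| = $1,708

$1,708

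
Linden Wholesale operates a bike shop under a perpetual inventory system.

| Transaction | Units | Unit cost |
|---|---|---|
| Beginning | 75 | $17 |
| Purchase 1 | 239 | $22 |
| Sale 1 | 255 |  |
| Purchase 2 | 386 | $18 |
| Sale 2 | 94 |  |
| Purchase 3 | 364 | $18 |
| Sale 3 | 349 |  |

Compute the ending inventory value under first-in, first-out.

Ending inventory = $6,588

Sale 1 (255) [FIFO — oldest first]: 75 @ $17 + 180 @ $22 = $5,235
Sale 2 (94) [FIFO — oldest first]: 59 @ $22 + 35 @ $18 = $1,928
Sale 3 (349) [FIFO — oldest first]: 349 @ $18 = $6,282
Total COGS = $5,235 + $1,928 + $6,282 = $13,445
Ending inventory: 2 @ $18 + 364 @ $18 = $6,588
Check: goods available $20,033 = COGS $13,445 + ending $6,588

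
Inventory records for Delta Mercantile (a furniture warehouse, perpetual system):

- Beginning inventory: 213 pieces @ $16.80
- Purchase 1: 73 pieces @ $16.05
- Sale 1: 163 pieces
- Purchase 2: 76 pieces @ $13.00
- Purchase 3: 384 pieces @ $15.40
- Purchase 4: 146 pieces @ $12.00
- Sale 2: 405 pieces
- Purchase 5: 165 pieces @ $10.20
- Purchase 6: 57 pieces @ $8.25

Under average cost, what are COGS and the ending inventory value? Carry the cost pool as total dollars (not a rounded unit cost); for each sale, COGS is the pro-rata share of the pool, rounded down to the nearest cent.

After Beginning: 213 on hand, pool $3,578.40 (≈ $16.8000 each)
After Purchase 1: 286 on hand, pool $4,750.05 (≈ $16.6086 each)
Sale 1, sell 163: 163/286 × $4,750.05 → $2,707.19
After Purchase 2: 199 on hand, pool $3,030.86 (≈ $15.2305 each)
After Purchase 3: 583 on hand, pool $8,944.46 (≈ $15.3421 each)
After Purchase 4: 729 on hand, pool $10,696.46 (≈ $14.6728 each)
Sale 2, sell 405: 405/729 × $10,696.46 → $5,942.47
After Purchase 5: 489 on hand, pool $6,436.99 (≈ $13.1636 each)
After Purchase 6: 546 on hand, pool $6,907.24 (≈ $12.6506 each)
Total COGS = $2,707.19 + $5,942.47 = $8,649.66
Ending inventory (cost pool remaining) = $6,907.24

COGS = $8,649.66; ending inventory = $6,907.24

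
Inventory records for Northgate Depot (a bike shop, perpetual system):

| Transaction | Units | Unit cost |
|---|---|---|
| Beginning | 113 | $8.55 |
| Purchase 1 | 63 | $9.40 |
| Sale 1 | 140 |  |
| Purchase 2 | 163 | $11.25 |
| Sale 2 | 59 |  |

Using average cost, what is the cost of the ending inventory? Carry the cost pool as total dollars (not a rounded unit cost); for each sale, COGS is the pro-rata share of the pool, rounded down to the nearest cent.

Ending inventory = $1,514.33

After Beginning: 113 on hand, pool $966.15 (≈ $8.5500 each)
After Purchase 1: 176 on hand, pool $1,558.35 (≈ $8.8543 each)
Sale 1, sell 140: 140/176 × $1,558.35 → $1,239.59
After Purchase 2: 199 on hand, pool $2,152.51 (≈ $10.8166 each)
Sale 2, sell 59: 59/199 × $2,152.51 → $638.18
Total COGS = $1,239.59 + $638.18 = $1,877.77
Ending inventory (cost pool remaining) = $1,514.33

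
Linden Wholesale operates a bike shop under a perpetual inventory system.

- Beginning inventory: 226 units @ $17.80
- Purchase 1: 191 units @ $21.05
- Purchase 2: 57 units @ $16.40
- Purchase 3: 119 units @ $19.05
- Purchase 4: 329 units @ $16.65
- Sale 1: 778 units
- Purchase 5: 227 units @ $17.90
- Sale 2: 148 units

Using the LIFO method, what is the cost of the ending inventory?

Sale 1 (778) [LIFO — newest first]: 329 @ $16.65 + 119 @ $19.05 + 57 @ $16.40 + 191 @ $21.05 + 82 @ $17.80 = $14,159.75
Sale 2 (148) [LIFO — newest first]: 148 @ $17.90 = $2,649.20
Total COGS = $14,159.75 + $2,649.20 = $16,808.95
Ending inventory: 144 @ $17.80 + 79 @ $17.90 = $3,977.30

Ending inventory = $3,977.30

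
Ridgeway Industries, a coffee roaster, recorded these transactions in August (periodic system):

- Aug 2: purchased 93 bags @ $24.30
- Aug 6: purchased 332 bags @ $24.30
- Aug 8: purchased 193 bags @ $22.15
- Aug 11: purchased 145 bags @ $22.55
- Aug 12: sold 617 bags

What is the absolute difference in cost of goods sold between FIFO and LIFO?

$255.90

FIFO COGS: 93 @ $24.30 + 332 @ $24.30 + 192 @ $22.15 = $14,580.30
LIFO COGS: 145 @ $22.55 + 193 @ $22.15 + 279 @ $24.30 = $14,324.40
Difference = |$14,580.30 − $14,324.40| = $255.90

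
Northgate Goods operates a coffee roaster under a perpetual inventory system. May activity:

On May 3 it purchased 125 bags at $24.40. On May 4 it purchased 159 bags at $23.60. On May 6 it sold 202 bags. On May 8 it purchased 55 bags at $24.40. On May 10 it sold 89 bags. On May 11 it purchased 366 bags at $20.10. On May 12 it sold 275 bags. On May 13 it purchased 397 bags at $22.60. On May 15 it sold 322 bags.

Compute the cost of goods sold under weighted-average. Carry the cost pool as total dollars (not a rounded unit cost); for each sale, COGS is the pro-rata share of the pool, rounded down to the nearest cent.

COGS = $19,749.59

After May 3: 125 on hand, pool $3,050.00 (≈ $24.4000 each)
After May 4: 284 on hand, pool $6,802.40 (≈ $23.9521 each)
May 6, sell 202: 202/284 × $6,802.40 → $4,838.32
After May 8: 137 on hand, pool $3,306.08 (≈ $24.1320 each)
May 10, sell 89: 89/137 × $3,306.08 → $2,147.74
After May 11: 414 on hand, pool $8,514.94 (≈ $20.5675 each)
May 12, sell 275: 275/414 × $8,514.94 → $5,656.05
After May 13: 536 on hand, pool $11,831.09 (≈ $22.0729 each)
May 15, sell 322: 322/536 × $11,831.09 → $7,107.48
Total COGS = $4,838.32 + $2,147.74 + $5,656.05 + $7,107.48 = $19,749.59
Ending inventory (cost pool remaining) = $4,723.61
Check: goods available $24,473.20 = COGS $19,749.59 + ending $4,723.61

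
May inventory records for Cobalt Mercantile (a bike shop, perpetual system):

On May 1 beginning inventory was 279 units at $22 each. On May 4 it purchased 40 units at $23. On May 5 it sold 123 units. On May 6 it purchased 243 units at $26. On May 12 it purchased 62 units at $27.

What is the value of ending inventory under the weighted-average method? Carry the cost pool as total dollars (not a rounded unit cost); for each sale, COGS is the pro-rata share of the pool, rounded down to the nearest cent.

After May 1: 279 on hand, pool $6,138.00 (≈ $22.0000 each)
After May 4: 319 on hand, pool $7,058.00 (≈ $22.1254 each)
May 5, sell 123: 123/319 × $7,058.00 → $2,721.42
After May 6: 439 on hand, pool $10,654.58 (≈ $24.2701 each)
After May 12: 501 on hand, pool $12,328.58 (≈ $24.6079 each)
Ending inventory (cost pool remaining) = $12,328.58
Check: goods available $15,050.00 = COGS $2,721.42 + ending $12,328.58

Ending inventory = $12,328.58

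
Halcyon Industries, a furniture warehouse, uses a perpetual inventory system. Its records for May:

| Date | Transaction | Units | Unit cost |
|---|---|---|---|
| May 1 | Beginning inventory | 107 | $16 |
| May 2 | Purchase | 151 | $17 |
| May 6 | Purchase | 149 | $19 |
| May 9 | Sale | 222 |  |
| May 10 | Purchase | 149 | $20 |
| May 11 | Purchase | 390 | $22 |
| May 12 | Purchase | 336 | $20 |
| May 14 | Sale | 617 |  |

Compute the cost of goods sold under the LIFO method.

May 9, 222 sold [LIFO — newest first]: 149 @ $19 + 73 @ $17 = $4,072
May 14, 617 sold [LIFO — newest first]: 336 @ $20 + 281 @ $22 = $12,902
Total COGS = $4,072 + $12,902 = $16,974
Ending inventory: 107 @ $16 + 78 @ $17 + 149 @ $20 + 109 @ $22 = $8,416
Check: goods available $25,390 = COGS $16,974 + ending $8,416

COGS = $16,974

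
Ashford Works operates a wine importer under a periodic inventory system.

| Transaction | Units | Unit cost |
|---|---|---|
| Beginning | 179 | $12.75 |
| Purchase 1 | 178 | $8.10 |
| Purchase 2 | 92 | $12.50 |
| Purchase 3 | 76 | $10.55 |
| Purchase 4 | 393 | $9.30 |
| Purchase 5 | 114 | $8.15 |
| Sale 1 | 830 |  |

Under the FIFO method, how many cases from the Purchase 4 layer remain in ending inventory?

88

Sale 1 (830) [FIFO — oldest first]: 179 @ $12.75 + 178 @ $8.10 + 92 @ $12.50 + 76 @ $10.55 + 305 @ $9.30 = $8,512.35
Ending inventory: 88 @ $9.30 + 114 @ $8.15 = $1,747.50
Check: goods available $10,259.85 = COGS $8,512.35 + ending $1,747.50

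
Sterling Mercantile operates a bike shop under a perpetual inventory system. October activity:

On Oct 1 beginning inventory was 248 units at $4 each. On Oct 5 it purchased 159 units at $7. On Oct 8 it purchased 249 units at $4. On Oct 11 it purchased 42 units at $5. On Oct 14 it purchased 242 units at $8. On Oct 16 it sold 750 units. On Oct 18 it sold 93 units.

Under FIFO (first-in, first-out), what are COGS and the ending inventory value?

COGS = $4,471; ending inventory = $776

Oct 16, 750 sold [FIFO — oldest first]: 248 @ $4 + 159 @ $7 + 249 @ $4 + 42 @ $5 + 52 @ $8 = $3,727
Oct 18, 93 sold [FIFO — oldest first]: 93 @ $8 = $744
Total COGS = $3,727 + $744 = $4,471
Ending inventory: 97 @ $8 = $776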